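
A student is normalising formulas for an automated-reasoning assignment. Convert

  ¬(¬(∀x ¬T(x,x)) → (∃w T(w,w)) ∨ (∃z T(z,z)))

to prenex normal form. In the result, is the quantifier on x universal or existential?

existential

Eliminate → and ↔ using ¬ and ∨.
  ¬(¬¬(∀x ¬T(x,x)) ∨ (∃w T(w,w)) ∨ (∃z T(z,z)))
Drive negations inward (¬∀x A ≡ ∃x ¬A, ¬∃x A ≡ ∀x ¬A, De Morgan for ∧/∨):
  (∃x T(x,x)) ∧ (∀w ¬T(w,w)) ∧ (∀z ¬T(z,z))
All bound variables are already distinct, so no renaming is needed.
Extract every quantifier outward, since the variables are now distinct and don't occur free across branches:
  ∃x ∀w ∀z (T(x,x) ∧ ¬T(w,w) ∧ ¬T(z,z))
The quantifier ∀x sits under an odd number of negations (counting the antecedent side of each →), so it flips to ∃x.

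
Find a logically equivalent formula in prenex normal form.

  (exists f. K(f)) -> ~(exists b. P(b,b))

forall f. forall b. (~K(f) | ~P(b,b))

Rewrite implications/biconditionals: A → B as ¬A ∨ B.
  ~(exists f. K(f)) | ~(exists b. P(b,b))
Push ¬ through the quantifiers and connectives to reach negation normal form:
  (forall f. ~K(f)) | (forall b. ~P(b,b))
All bound variables are already distinct, so no renaming is needed.
Finally move all quantifiers to the prefix:
  forall f. forall b. (~K(f) | ~P(b,b))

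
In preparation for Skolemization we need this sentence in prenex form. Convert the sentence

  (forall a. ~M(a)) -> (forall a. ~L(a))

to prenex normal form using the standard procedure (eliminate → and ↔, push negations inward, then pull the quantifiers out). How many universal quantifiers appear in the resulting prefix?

1

Rewrite implications/biconditionals: A → B as ¬A ∨ B.
  ~(forall a. ~M(a)) | (forall a. ~L(a))
Drive negations inward (¬∀x A ≡ ∃x ¬A, ¬∃x A ≡ ∀x ¬A, De Morgan for ∧/∨):
  (exists a. M(a)) | (forall a. ~L(a))
Rename bound variables to avoid capture: a↦y1.
  (exists a. M(a)) | (forall y1. ~L(y1))
Finally move all quantifiers to the prefix:
  exists a. forall y1. (M(a) | ~L(y1))
The prefix is exists a forall y1: 1 universal, 1 existential.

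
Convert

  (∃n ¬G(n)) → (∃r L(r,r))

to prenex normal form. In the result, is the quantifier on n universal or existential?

universal

Rewrite implications/biconditionals: A → B as ¬A ∨ B.
  ¬(∃n ¬G(n)) ∨ (∃r L(r,r))
Push ¬ through the quantifiers and connectives to reach negation normal form:
  (∀n G(n)) ∨ (∃r L(r,r))
All bound variables are already distinct, so no renaming is needed.
Extract every quantifier outward, since the variables are now distinct and don't occur free across branches:
  ∀n ∃r (G(n) ∨ L(r,r))
The quantifier ∃n sits under an odd number of negations (counting the antecedent side of each →), so it flips to ∀n.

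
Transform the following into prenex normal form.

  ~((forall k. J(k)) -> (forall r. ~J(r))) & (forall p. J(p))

Rewrite implications/biconditionals: A → B as ¬A ∨ B.
  ~(~(forall k. J(k)) | (forall r. ~J(r))) & (forall p. J(p))
Drive negations inward (¬∀x A ≡ ∃x ¬A, ¬∃x A ≡ ∀x ¬A, De Morgan for ∧/∨):
  (forall k. J(k)) & (exists r. J(r)) & (forall p. J(p))
All bound variables are already distinct, so no renaming is needed.
Pull the quantifiers to the front (each side's bound variable is not free in the other side):
  forall k. exists r. forall p. (J(k) & J(r) & J(p))

forall k. exists r. forall p. (J(k) & J(r) & J(p))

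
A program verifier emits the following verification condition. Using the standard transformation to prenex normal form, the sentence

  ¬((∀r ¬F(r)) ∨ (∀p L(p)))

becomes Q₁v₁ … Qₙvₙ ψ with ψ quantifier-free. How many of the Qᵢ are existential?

2

Push ¬ through the quantifiers and connectives to reach negation normal form:
  (∃r F(r)) ∧ (∃p ¬L(p))
All bound variables are already distinct, so no renaming is needed.
Finally move all quantifiers to the prefix:
  ∃r ∃p (F(r) ∧ ¬L(p))
The prefix is ∃r ∃p: 0 universal, 2 existential.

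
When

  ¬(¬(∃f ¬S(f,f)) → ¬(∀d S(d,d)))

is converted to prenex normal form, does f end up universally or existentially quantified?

Eliminate → and ↔ using ¬ and ∨.
  ¬(¬¬(∃f ¬S(f,f)) ∨ ¬(∀d S(d,d)))
Push ¬ through the quantifiers and connectives to reach negation normal form:
  (∀f S(f,f)) ∧ (∀d S(d,d))
Pull the quantifiers to the front (each side's bound variable is not free in the other side):
  ∀f ∀d (S(f,f) ∧ S(d,d))
The quantifier ∃f sits under an odd number of negations (counting the antecedent side of each →), so it flips to ∀f.

universal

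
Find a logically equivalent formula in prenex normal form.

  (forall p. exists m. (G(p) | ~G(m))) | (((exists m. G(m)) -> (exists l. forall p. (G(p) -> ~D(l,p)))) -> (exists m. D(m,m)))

Rewrite implications/biconditionals: A → B as ¬A ∨ B.
  (forall p. exists m. (G(p) | ~G(m))) | ~(~(exists m. G(m)) | (exists l. forall p. (~G(p) | ~D(l,p)))) | (exists m. D(m,m))
Push ¬ through the quantifiers and connectives to reach negation normal form:
  (forall p. exists m. (G(p) | ~G(m))) | (exists m. G(m)) & (forall l. exists p. (G(p) & D(l,p))) | (exists m. D(m,m))
Standardize variables apart so no two quantifiers bind the same name: m↦c, p↦w1, m↦y1.
  (forall p. exists m. (G(p) | ~G(m))) | (exists c. G(c)) & (forall l. exists w1. (G(w1) & D(l,w1))) | (exists y1. D(y1,y1))
Pull the quantifiers to the front (each side's bound variable is not free in the other side):
  forall p. exists m. exists c. forall l. exists w1. exists y1. (G(p) | ~G(m) | G(c) & G(w1) & D(l,w1) | D(y1,y1))

forall p. exists m. exists c. forall l. exists w1. exists y1. (G(p) | ~G(m) | G(c) & G(w1) & D(l,w1) | D(y1,y1))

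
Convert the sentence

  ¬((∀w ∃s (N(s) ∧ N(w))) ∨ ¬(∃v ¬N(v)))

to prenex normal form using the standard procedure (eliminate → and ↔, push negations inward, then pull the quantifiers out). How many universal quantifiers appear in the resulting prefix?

Move each ¬ inward, flipping quantifiers it crosses:
  (∃w ∀s (¬N(s) ∨ ¬N(w))) ∧ (∃v ¬N(v))
All bound variables are already distinct, so no renaming is needed.
Extract every quantifier outward, since the variables are now distinct and don't occur free across branches:
  ∃w ∀s ∃v ((¬N(s) ∨ ¬N(w)) ∧ ¬N(v))
The prefix is ∃w ∀s ∃v: 1 universal, 2 existential.

1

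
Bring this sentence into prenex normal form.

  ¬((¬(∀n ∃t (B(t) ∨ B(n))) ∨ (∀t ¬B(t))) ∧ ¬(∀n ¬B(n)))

Push ¬ through the quantifiers and connectives to reach negation normal form:
  (∀n ∃t (B(t) ∨ B(n))) ∧ (∃t B(t)) ∨ (∀n ¬B(n))
Standardize variables apart so no two quantifiers bind the same name: t↦v1, n↦u.
  (∀n ∃t (B(t) ∨ B(n))) ∧ (∃v1 B(v1)) ∨ (∀u ¬B(u))
Finally move all quantifiers to the prefix:
  ∀n ∃t ∃v1 ∀u ((B(t) ∨ B(n)) ∧ B(v1) ∨ ¬B(u))

∀n ∃t ∃v1 ∀u ((B(t) ∨ B(n)) ∧ B(v1) ∨ ¬B(u))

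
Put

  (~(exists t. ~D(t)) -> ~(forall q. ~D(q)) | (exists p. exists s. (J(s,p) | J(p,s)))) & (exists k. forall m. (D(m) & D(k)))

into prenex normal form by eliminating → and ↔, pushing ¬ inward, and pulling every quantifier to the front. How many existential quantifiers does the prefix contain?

Rewrite implications/biconditionals: A → B as ¬A ∨ B.
  (~~(exists t. ~D(t)) | ~(forall q. ~D(q)) | (exists p. exists s. (J(s,p) | J(p,s)))) & (exists k. forall m. (D(m) & D(k)))
Push ¬ through the quantifiers and connectives to reach negation normal form:
  ((exists t. ~D(t)) | (exists q. D(q)) | (exists p. exists s. (J(s,p) | J(p,s)))) & (exists k. forall m. (D(m) & D(k)))
Finally move all quantifiers to the prefix:
  exists t. exists q. exists p. exists s. exists k. forall m. ((~D(t) | D(q) | J(s,p) | J(p,s)) & D(m) & D(k))
The prefix is exists t exists q exists p exists s exists k forall m: 1 universal, 5 existential.

5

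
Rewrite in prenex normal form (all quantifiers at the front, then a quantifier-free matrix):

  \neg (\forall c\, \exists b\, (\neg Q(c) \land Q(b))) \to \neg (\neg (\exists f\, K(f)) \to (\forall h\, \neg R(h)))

\forall c\, \exists b\, \forall f\, \exists h\, (\neg Q(c) \land Q(b) \lor \neg K(f) \land R(h))

First replace A → B with ¬A ∨ B.
  \neg \neg (\forall c\, \exists b\, (\neg Q(c) \land Q(b))) \lor \neg (\neg \neg (\exists f\, K(f)) \lor (\forall h\, \neg R(h)))
Drive negations inward (¬∀x A ≡ ∃x ¬A, ¬∃x A ≡ ∀x ¬A, De Morgan for ∧/∨):
  (\forall c\, \exists b\, (\neg Q(c) \land Q(b))) \lor (\forall f\, \neg K(f)) \land (\exists h\, R(h))
Extract every quantifier outward, since the variables are now distinct and don't occur free across branches:
  \forall c\, \exists b\, \forall f\, \exists h\, (\neg Q(c) \land Q(b) \lor \neg K(f) \land R(h))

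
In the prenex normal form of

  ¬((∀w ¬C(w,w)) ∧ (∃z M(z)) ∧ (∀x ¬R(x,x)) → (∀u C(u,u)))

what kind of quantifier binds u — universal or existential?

Eliminate → and ↔ using ¬ and ∨.
  ¬(¬((∀w ¬C(w,w)) ∧ (∃z M(z)) ∧ (∀x ¬R(x,x))) ∨ (∀u C(u,u)))
Push ¬ through the quantifiers and connectives to reach negation normal form:
  (∀w ¬C(w,w)) ∧ (∃z M(z)) ∧ (∀x ¬R(x,x)) ∧ (∃u ¬C(u,u))
All bound variables are already distinct, so no renaming is needed.
Extract every quantifier outward, since the variables are now distinct and don't occur free across branches:
  ∀w ∃z ∀x ∃u (¬C(w,w) ∧ M(z) ∧ ¬R(x,x) ∧ ¬C(u,u))
The quantifier ∀u sits under an odd number of negations (counting the antecedent side of each →), so it flips to ∃u.

existential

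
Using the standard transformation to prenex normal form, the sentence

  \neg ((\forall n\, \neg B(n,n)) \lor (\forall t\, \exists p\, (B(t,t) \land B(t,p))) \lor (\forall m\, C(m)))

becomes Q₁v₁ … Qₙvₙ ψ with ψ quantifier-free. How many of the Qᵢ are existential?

3

Move each ¬ inward, flipping quantifiers it crosses:
  (\exists n\, B(n,n)) \land (\exists t\, \forall p\, (\neg B(t,t) \lor \neg B(t,p))) \land (\exists m\, \neg C(m))
Pull the quantifiers to the front (each side's bound variable is not free in the other side):
  \exists n\, \exists t\, \forall p\, \exists m\, (B(n,n) \land (\neg B(t,t) \lor \neg B(t,p)) \land \neg C(m))
The prefix is \exists n \exists t \forall p \exists m: 1 universal, 3 existential.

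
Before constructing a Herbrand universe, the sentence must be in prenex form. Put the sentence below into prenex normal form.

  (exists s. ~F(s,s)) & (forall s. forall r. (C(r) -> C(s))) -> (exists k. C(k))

Eliminate → and ↔ using ¬ and ∨.
  ~((exists s. ~F(s,s)) & (forall s. forall r. (~C(r) | C(s)))) | (exists k. C(k))
Drive negations inward (¬∀x A ≡ ∃x ¬A, ¬∃x A ≡ ∀x ¬A, De Morgan for ∧/∨):
  (forall s. F(s,s)) | (exists s. exists r. (C(r) & ~C(s))) | (exists k. C(k))
Give each quantifier a distinct variable: s↦b.
  (forall s. F(s,s)) | (exists b. exists r. (C(r) & ~C(b))) | (exists k. C(k))
Finally move all quantifiers to the prefix:
  forall s. exists b. exists r. exists k. (F(s,s) | C(r) & ~C(b) | C(k))

forall s. exists b. exists r. exists k. (F(s,s) | C(r) & ~C(b) | C(k))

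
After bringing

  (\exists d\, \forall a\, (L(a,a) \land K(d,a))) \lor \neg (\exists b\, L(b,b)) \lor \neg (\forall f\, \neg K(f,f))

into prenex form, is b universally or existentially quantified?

universal

Drive negations inward (¬∀x A ≡ ∃x ¬A, ¬∃x A ≡ ∀x ¬A, De Morgan for ∧/∨):
  (\exists d\, \forall a\, (L(a,a) \land K(d,a))) \lor (\forall b\, \neg L(b,b)) \lor (\exists f\, K(f,f))
Extract every quantifier outward, since the variables are now distinct and don't occur free across branches:
  \exists d\, \forall a\, \forall b\, \exists f\, (L(a,a) \land K(d,a) \lor \neg L(b,b) \lor K(f,f))
The quantifier \exists b sits under an odd number of negations, so it flips to \forall b.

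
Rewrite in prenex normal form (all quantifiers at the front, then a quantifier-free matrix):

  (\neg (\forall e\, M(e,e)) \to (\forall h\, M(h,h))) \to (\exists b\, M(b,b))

Rewrite implications/biconditionals: A → B as ¬A ∨ B.
  \neg (\neg \neg (\forall e\, M(e,e)) \lor (\forall h\, M(h,h))) \lor (\exists b\, M(b,b))
Drive negations inward (¬∀x A ≡ ∃x ¬A, ¬∃x A ≡ ∀x ¬A, De Morgan for ∧/∨):
  (\exists e\, \neg M(e,e)) \land (\exists h\, \neg M(h,h)) \lor (\exists b\, M(b,b))
Pull the quantifiers to the front (each side's bound variable is not free in the other side):
  \exists e\, \exists h\, \exists b\, (\neg M(e,e) \land \neg M(h,h) \lor M(b,b))

\exists e\, \exists h\, \exists b\, (\neg M(e,e) \land \neg M(h,h) \lor M(b,b))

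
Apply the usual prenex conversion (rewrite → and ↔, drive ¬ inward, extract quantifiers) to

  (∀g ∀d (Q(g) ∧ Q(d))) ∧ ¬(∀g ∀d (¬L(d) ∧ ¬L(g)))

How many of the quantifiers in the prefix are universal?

Drive negations inward (¬∀x A ≡ ∃x ¬A, ¬∃x A ≡ ∀x ¬A, De Morgan for ∧/∨):
  (∀g ∀d (Q(g) ∧ Q(d))) ∧ (∃g ∃d (L(d) ∨ L(g)))
Give each quantifier a distinct variable: g↦u, d↦x1.
  (∀g ∀d (Q(g) ∧ Q(d))) ∧ (∃u ∃x1 (L(x1) ∨ L(u)))
Extract every quantifier outward, since the variables are now distinct and don't occur free across branches:
  ∀g ∀d ∃u ∃x1 (Q(g) ∧ Q(d) ∧ (L(x1) ∨ L(u)))
The prefix is ∀g ∀d ∃u ∃x1: 2 universal, 2 existential.

2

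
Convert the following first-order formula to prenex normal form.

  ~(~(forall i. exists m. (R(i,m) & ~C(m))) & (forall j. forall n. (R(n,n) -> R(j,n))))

forall i. exists m. exists j. exists n. (R(i,m) & ~C(m) | R(n,n) & ~R(j,n))

Rewrite implications/biconditionals: A → B as ¬A ∨ B.
  ~(~(forall i. exists m. (R(i,m) & ~C(m))) & (forall j. forall n. (~R(n,n) | R(j,n))))
Drive negations inward (¬∀x A ≡ ∃x ¬A, ¬∃x A ≡ ∀x ¬A, De Morgan for ∧/∨):
  (forall i. exists m. (R(i,m) & ~C(m))) | (exists j. exists n. (R(n,n) & ~R(j,n)))
All bound variables are already distinct, so no renaming is needed.
Extract every quantifier outward, since the variables are now distinct and don't occur free across branches:
  forall i. exists m. exists j. exists n. (R(i,m) & ~C(m) | R(n,n) & ~R(j,n))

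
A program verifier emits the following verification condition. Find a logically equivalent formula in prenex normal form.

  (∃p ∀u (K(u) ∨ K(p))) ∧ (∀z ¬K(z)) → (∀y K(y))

First replace A → B with ¬A ∨ B.
  ¬((∃p ∀u (K(u) ∨ K(p))) ∧ (∀z ¬K(z))) ∨ (∀y K(y))
Push ¬ through the quantifiers and connectives to reach negation normal form:
  (∀p ∃u (¬K(u) ∧ ¬K(p))) ∨ (∃z K(z)) ∨ (∀y K(y))
Extract every quantifier outward, since the variables are now distinct and don't occur free across branches:
  ∀p ∃u ∃z ∀y (¬K(u) ∧ ¬K(p) ∨ K(z) ∨ K(y))

∀p ∃u ∃z ∀y (¬K(u) ∧ ¬K(p) ∨ K(z) ∨ K(y))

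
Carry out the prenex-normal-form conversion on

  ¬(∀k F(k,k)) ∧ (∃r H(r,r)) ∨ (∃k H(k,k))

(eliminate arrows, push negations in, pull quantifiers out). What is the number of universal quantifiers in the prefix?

Drive negations inward (¬∀x A ≡ ∃x ¬A, ¬∃x A ≡ ∀x ¬A, De Morgan for ∧/∨):
  (∃k ¬F(k,k)) ∧ (∃r H(r,r)) ∨ (∃k H(k,k))
Give each quantifier a distinct variable: k↦y1.
  (∃k ¬F(k,k)) ∧ (∃r H(r,r)) ∨ (∃y1 H(y1,y1))
Pull the quantifiers to the front (each side's bound variable is not free in the other side):
  ∃k ∃r ∃y1 (¬F(k,k) ∧ H(r,r) ∨ H(y1,y1))
The prefix is ∃k ∃r ∃y1: 0 universal, 3 existential.

0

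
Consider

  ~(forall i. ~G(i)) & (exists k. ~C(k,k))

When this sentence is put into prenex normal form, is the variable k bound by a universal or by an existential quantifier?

existential

Drive negations inward (¬∀x A ≡ ∃x ¬A, ¬∃x A ≡ ∀x ¬A, De Morgan for ∧/∨):
  (exists i. G(i)) & (exists k. ~C(k,k))
All bound variables are already distinct, so no renaming is needed.
Extract every quantifier outward, since the variables are now distinct and don't occur free across branches:
  exists i. exists k. (G(i) & ~C(k,k))
The quantifier exists k sits under an even number of negations, so it remains existential.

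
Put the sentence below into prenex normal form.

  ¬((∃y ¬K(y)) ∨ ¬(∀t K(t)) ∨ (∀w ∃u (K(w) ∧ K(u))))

∀y ∀t ∃w ∀u (K(y) ∧ K(t) ∧ (¬K(w) ∨ ¬K(u)))

Move each ¬ inward, flipping quantifiers it crosses:
  (∀y K(y)) ∧ (∀t K(t)) ∧ (∃w ∀u (¬K(w) ∨ ¬K(u)))
All bound variables are already distinct, so no renaming is needed.
Finally move all quantifiers to the prefix:
  ∀y ∀t ∃w ∀u (K(y) ∧ K(t) ∧ (¬K(w) ∨ ¬K(u)))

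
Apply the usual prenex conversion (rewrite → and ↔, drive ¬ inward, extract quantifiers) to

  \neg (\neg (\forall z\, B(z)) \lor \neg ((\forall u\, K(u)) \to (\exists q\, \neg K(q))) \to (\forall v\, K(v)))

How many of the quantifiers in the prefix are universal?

Rewrite implications/biconditionals: A → B as ¬A ∨ B.
  \neg (\neg (\neg (\forall z\, B(z)) \lor \neg (\neg (\forall u\, K(u)) \lor (\exists q\, \neg K(q)))) \lor (\forall v\, K(v)))
Move each ¬ inward, flipping quantifiers it crosses:
  ((\exists z\, \neg B(z)) \lor (\forall u\, K(u)) \land (\forall q\, K(q))) \land (\exists v\, \neg K(v))
All bound variables are already distinct, so no renaming is needed.
Finally move all quantifiers to the prefix:
  \exists z\, \forall u\, \forall q\, \exists v\, ((\neg B(z) \lor K(u) \land K(q)) \land \neg K(v))
The prefix is \exists z \forall u \forall q \exists v: 2 universal, 2 existential.

2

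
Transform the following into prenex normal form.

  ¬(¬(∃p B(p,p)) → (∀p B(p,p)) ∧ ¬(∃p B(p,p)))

∀p ∃r ∃c (¬B(p,p) ∧ (¬B(r,r) ∨ B(c,c)))

Eliminate → and ↔ using ¬ and ∨.
  ¬(¬¬(∃p B(p,p)) ∨ (∀p B(p,p)) ∧ ¬(∃p B(p,p)))
Push ¬ through the quantifiers and connectives to reach negation normal form:
  (∀p ¬B(p,p)) ∧ ((∃p ¬B(p,p)) ∨ (∃p B(p,p)))
Rename bound variables to avoid capture: p↦r, p↦c.
  (∀p ¬B(p,p)) ∧ ((∃r ¬B(r,r)) ∨ (∃c B(c,c)))
Finally move all quantifiers to the prefix:
  ∀p ∃r ∃c (¬B(p,p) ∧ (¬B(r,r) ∨ B(c,c)))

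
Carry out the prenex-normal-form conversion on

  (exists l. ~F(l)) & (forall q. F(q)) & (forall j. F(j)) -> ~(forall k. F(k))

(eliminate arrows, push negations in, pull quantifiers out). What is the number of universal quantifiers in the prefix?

1

First replace A → B with ¬A ∨ B.
  ~((exists l. ~F(l)) & (forall q. F(q)) & (forall j. F(j))) | ~(forall k. F(k))
Drive negations inward (¬∀x A ≡ ∃x ¬A, ¬∃x A ≡ ∀x ¬A, De Morgan for ∧/∨):
  (forall l. F(l)) | (exists q. ~F(q)) | (exists j. ~F(j)) | (exists k. ~F(k))
Finally move all quantifiers to the prefix:
  forall l. exists q. exists j. exists k. (F(l) | ~F(q) | ~F(j) | ~F(k))
The prefix is forall l exists q exists j exists k: 1 universal, 3 existential.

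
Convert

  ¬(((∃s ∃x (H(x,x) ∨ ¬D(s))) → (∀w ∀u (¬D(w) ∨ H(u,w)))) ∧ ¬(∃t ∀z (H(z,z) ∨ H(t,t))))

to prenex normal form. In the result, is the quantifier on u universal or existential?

Rewrite implications/biconditionals: A → B as ¬A ∨ B.
  ¬((¬(∃s ∃x (H(x,x) ∨ ¬D(s))) ∨ (∀w ∀u (¬D(w) ∨ H(u,w)))) ∧ ¬(∃t ∀z (H(z,z) ∨ H(t,t))))
Move each ¬ inward, flipping quantifiers it crosses:
  (∃s ∃x (H(x,x) ∨ ¬D(s))) ∧ (∃w ∃u (D(w) ∧ ¬H(u,w))) ∨ (∃t ∀z (H(z,z) ∨ H(t,t)))
All bound variables are already distinct, so no renaming is needed.
Pull the quantifiers to the front (each side's bound variable is not free in the other side):
  ∃s ∃x ∃w ∃u ∃t ∀z ((H(x,x) ∨ ¬D(s)) ∧ D(w) ∧ ¬H(u,w) ∨ H(z,z) ∨ H(t,t))
The quantifier ∀u sits under an odd number of negations (counting the antecedent side of each →), so it flips to ∃u.

existential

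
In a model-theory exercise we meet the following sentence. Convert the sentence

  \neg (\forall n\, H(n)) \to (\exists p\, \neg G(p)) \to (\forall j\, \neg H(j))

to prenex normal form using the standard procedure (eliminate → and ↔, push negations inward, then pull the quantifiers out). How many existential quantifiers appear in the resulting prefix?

Rewrite implications/biconditionals: A → B as ¬A ∨ B.
  \neg \neg (\forall n\, H(n)) \lor \neg (\exists p\, \neg G(p)) \lor (\forall j\, \neg H(j))
Move each ¬ inward, flipping quantifiers it crosses:
  (\forall n\, H(n)) \lor (\forall p\, G(p)) \lor (\forall j\, \neg H(j))
Pull the quantifiers to the front (each side's bound variable is not free in the other side):
  \forall n\, \forall p\, \forall j\, (H(n) \lor G(p) \lor \neg H(j))
The prefix is \forall n \forall p \forall j: 3 universal, 0 existential.

0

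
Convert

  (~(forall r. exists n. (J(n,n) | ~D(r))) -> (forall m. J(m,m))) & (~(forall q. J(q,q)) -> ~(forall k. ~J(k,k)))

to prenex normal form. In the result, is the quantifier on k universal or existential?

existential

First replace A → B with ¬A ∨ B.
  (~~(forall r. exists n. (J(n,n) | ~D(r))) | (forall m. J(m,m))) & (~~(forall q. J(q,q)) | ~(forall k. ~J(k,k)))
Drive negations inward (¬∀x A ≡ ∃x ¬A, ¬∃x A ≡ ∀x ¬A, De Morgan for ∧/∨):
  ((forall r. exists n. (J(n,n) | ~D(r))) | (forall m. J(m,m))) & ((forall q. J(q,q)) | (exists k. J(k,k)))
Extract every quantifier outward, since the variables are now distinct and don't occur free across branches:
  forall r. exists n. forall m. forall q. exists k. ((J(n,n) | ~D(r) | J(m,m)) & (J(q,q) | J(k,k)))
The quantifier forall k sits under an odd number of negations (counting the antecedent side of each →), so it flips to exists k.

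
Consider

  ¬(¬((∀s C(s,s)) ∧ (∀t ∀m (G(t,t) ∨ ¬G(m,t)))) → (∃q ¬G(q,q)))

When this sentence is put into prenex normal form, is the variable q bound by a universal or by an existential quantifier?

First replace A → B with ¬A ∨ B.
  ¬(¬¬((∀s C(s,s)) ∧ (∀t ∀m (G(t,t) ∨ ¬G(m,t)))) ∨ (∃q ¬G(q,q)))
Push ¬ through the quantifiers and connectives to reach negation normal form:
  ((∃s ¬C(s,s)) ∨ (∃t ∃m (¬G(t,t) ∧ G(m,t)))) ∧ (∀q G(q,q))
Extract every quantifier outward, since the variables are now distinct and don't occur free across branches:
  ∃s ∃t ∃m ∀q ((¬C(s,s) ∨ ¬G(t,t) ∧ G(m,t)) ∧ G(q,q))
The quantifier ∃q sits under an odd number of negations (counting the antecedent side of each →), so it flips to ∀q.

universal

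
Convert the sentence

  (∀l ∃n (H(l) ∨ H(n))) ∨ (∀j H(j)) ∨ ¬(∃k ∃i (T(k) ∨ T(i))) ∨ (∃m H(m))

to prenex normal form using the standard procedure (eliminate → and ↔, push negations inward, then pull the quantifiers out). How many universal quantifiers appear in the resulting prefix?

Move each ¬ inward, flipping quantifiers it crosses:
  (∀l ∃n (H(l) ∨ H(n))) ∨ (∀j H(j)) ∨ (∀k ∀i (¬T(k) ∧ ¬T(i))) ∨ (∃m H(m))
All bound variables are already distinct, so no renaming is needed.
Extract every quantifier outward, since the variables are now distinct and don't occur free across branches:
  ∀l ∃n ∀j ∀k ∀i ∃m (H(l) ∨ H(n) ∨ H(j) ∨ ¬T(k) ∧ ¬T(i) ∨ H(m))
The prefix is ∀l ∃n ∀j ∀k ∀i ∃m: 4 universal, 2 existential.

4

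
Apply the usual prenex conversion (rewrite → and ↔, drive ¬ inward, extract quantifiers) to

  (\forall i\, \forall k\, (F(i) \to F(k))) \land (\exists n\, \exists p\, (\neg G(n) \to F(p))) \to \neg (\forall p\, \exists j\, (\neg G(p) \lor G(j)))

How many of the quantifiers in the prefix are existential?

Rewrite implications/biconditionals: A → B as ¬A ∨ B.
  \neg ((\forall i\, \forall k\, (\neg F(i) \lor F(k))) \land (\exists n\, \exists p\, (\neg \neg G(n) \lor F(p)))) \lor \neg (\forall p\, \exists j\, (\neg G(p) \lor G(j)))
Push ¬ through the quantifiers and connectives to reach negation normal form:
  (\exists i\, \exists k\, (F(i) \land \neg F(k))) \lor (\forall n\, \forall p\, (\neg G(n) \land \neg F(p))) \lor (\exists p\, \forall j\, (G(p) \land \neg G(j)))
Give each quantifier a distinct variable: p↦w1.
  (\exists i\, \exists k\, (F(i) \land \neg F(k))) \lor (\forall n\, \forall p\, (\neg G(n) \land \neg F(p))) \lor (\exists w1\, \forall j\, (G(w1) \land \neg G(j)))
Finally move all quantifiers to the prefix:
  \exists i\, \exists k\, \forall n\, \forall p\, \exists w1\, \forall j\, (F(i) \land \neg F(k) \lor \neg G(n) \land \neg F(p) \lor G(w1) \land \neg G(j))
The prefix is \exists i \exists k \forall n \forall p \exists w1 \forall j: 3 universal, 3 existential.

3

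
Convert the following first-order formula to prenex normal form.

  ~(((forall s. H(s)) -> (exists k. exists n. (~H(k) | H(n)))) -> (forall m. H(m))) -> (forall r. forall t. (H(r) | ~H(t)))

Rewrite implications/biconditionals: A → B as ¬A ∨ B.
  ~~(~(~(forall s. H(s)) | (exists k. exists n. (~H(k) | H(n)))) | (forall m. H(m))) | (forall r. forall t. (H(r) | ~H(t)))
Drive negations inward (¬∀x A ≡ ∃x ¬A, ¬∃x A ≡ ∀x ¬A, De Morgan for ∧/∨):
  (forall s. H(s)) & (forall k. forall n. (H(k) & ~H(n))) | (forall m. H(m)) | (forall r. forall t. (H(r) | ~H(t)))
Extract every quantifier outward, since the variables are now distinct and don't occur free across branches:
  forall s. forall k. forall n. forall m. forall r. forall t. (H(s) & H(k) & ~H(n) | H(m) | H(r) | ~H(t))

forall s. forall k. forall n. forall m. forall r. forall t. (H(s) & H(k) & ~H(n) | H(m) | H(r) | ~H(t))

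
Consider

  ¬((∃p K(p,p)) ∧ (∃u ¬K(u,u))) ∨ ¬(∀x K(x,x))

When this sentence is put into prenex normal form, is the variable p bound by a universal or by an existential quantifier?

universal

Drive negations inward (¬∀x A ≡ ∃x ¬A, ¬∃x A ≡ ∀x ¬A, De Morgan for ∧/∨):
  (∀p ¬K(p,p)) ∨ (∀u K(u,u)) ∨ (∃x ¬K(x,x))
Extract every quantifier outward, since the variables are now distinct and don't occur free across branches:
  ∀p ∀u ∃x (¬K(p,p) ∨ K(u,u) ∨ ¬K(x,x))
The quantifier ∃p sits under an odd number of negations, so it flips to ∀p.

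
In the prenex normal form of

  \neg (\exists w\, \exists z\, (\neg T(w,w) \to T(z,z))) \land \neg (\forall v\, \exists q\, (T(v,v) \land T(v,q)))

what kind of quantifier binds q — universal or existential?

universal

Eliminate → and ↔ using ¬ and ∨.
  \neg (\exists w\, \exists z\, (\neg \neg T(w,w) \lor T(z,z))) \land \neg (\forall v\, \exists q\, (T(v,v) \land T(v,q)))
Drive negations inward (¬∀x A ≡ ∃x ¬A, ¬∃x A ≡ ∀x ¬A, De Morgan for ∧/∨):
  (\forall w\, \forall z\, (\neg T(w,w) \land \neg T(z,z))) \land (\exists v\, \forall q\, (\neg T(v,v) \lor \neg T(v,q)))
All bound variables are already distinct, so no renaming is needed.
Finally move all quantifiers to the prefix:
  \forall w\, \forall z\, \exists v\, \forall q\, (\neg T(w,w) \land \neg T(z,z) \land (\neg T(v,v) \lor \neg T(v,q)))
The quantifier \exists q sits under an odd number of negations (counting the antecedent side of each →), so it flips to \forall q.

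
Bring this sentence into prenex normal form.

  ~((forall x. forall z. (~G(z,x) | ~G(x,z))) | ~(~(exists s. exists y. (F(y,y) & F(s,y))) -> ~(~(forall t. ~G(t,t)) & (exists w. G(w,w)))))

exists x. exists z. exists s. exists y. forall t. forall w. (G(z,x) & G(x,z) & (F(y,y) & F(s,y) | ~G(t,t) | ~G(w,w)))

Rewrite implications/biconditionals: A → B as ¬A ∨ B.
  ~((forall x. forall z. (~G(z,x) | ~G(x,z))) | ~(~~(exists s. exists y. (F(y,y) & F(s,y))) | ~(~(forall t. ~G(t,t)) & (exists w. G(w,w)))))
Move each ¬ inward, flipping quantifiers it crosses:
  (exists x. exists z. (G(z,x) & G(x,z))) & ((exists s. exists y. (F(y,y) & F(s,y))) | (forall t. ~G(t,t)) | (forall w. ~G(w,w)))
All bound variables are already distinct, so no renaming is needed.
Extract every quantifier outward, since the variables are now distinct and don't occur free across branches:
  exists x. exists z. exists s. exists y. forall t. forall w. (G(z,x) & G(x,z) & (F(y,y) & F(s,y) | ~G(t,t) | ~G(w,w)))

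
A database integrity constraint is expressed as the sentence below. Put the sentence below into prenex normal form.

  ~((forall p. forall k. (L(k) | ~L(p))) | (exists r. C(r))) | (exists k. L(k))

exists p. exists k. forall r. exists z. (~L(k) & L(p) & ~C(r) | L(z))

Move each ¬ inward, flipping quantifiers it crosses:
  (exists p. exists k. (~L(k) & L(p))) & (forall r. ~C(r)) | (exists k. L(k))
Give each quantifier a distinct variable: k↦z.
  (exists p. exists k. (~L(k) & L(p))) & (forall r. ~C(r)) | (exists z. L(z))
Pull the quantifiers to the front (each side's bound variable is not free in the other side):
  exists p. exists k. forall r. exists z. (~L(k) & L(p) & ~C(r) | L(z))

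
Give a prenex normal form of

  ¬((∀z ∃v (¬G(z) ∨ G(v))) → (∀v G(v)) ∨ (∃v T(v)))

∀z ∃v ∃q ∀p ((¬G(z) ∨ G(v)) ∧ ¬G(q) ∧ ¬T(p))

Eliminate → and ↔ using ¬ and ∨.
  ¬(¬(∀z ∃v (¬G(z) ∨ G(v))) ∨ (∀v G(v)) ∨ (∃v T(v)))
Push ¬ through the quantifiers and connectives to reach negation normal form:
  (∀z ∃v (¬G(z) ∨ G(v))) ∧ (∃v ¬G(v)) ∧ (∀v ¬T(v))
Give each quantifier a distinct variable: v↦q, v↦p.
  (∀z ∃v (¬G(z) ∨ G(v))) ∧ (∃q ¬G(q)) ∧ (∀p ¬T(p))
Pull the quantifiers to the front (each side's bound variable is not free in the other side):
  ∀z ∃v ∃q ∀p ((¬G(z) ∨ G(v)) ∧ ¬G(q) ∧ ¬T(p))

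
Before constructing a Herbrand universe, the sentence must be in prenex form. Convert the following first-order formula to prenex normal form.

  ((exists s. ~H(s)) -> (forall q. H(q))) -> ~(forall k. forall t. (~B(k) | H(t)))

Rewrite implications/biconditionals: A → B as ¬A ∨ B.
  ~(~(exists s. ~H(s)) | (forall q. H(q))) | ~(forall k. forall t. (~B(k) | H(t)))
Push ¬ through the quantifiers and connectives to reach negation normal form:
  (exists s. ~H(s)) & (exists q. ~H(q)) | (exists k. exists t. (B(k) & ~H(t)))
All bound variables are already distinct, so no renaming is needed.
Pull the quantifiers to the front (each side's bound variable is not free in the other side):
  exists s. exists q. exists k. exists t. (~H(s) & ~H(q) | B(k) & ~H(t))

exists s. exists q. exists k. exists t. (~H(s) & ~H(q) | B(k) & ~H(t))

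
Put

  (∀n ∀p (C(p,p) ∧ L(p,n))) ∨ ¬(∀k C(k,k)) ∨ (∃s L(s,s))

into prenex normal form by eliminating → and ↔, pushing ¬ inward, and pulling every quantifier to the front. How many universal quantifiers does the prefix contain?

2

Move each ¬ inward, flipping quantifiers it crosses:
  (∀n ∀p (C(p,p) ∧ L(p,n))) ∨ (∃k ¬C(k,k)) ∨ (∃s L(s,s))
All bound variables are already distinct, so no renaming is needed.
Pull the quantifiers to the front (each side's bound variable is not free in the other side):
  ∀n ∀p ∃k ∃s (C(p,p) ∧ L(p,n) ∨ ¬C(k,k) ∨ L(s,s))
The prefix is ∀n ∀p ∃k ∃s: 2 universal, 2 existential.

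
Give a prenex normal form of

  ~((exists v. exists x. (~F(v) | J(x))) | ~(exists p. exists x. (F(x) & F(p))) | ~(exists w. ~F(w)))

Move each ¬ inward, flipping quantifiers it crosses:
  (forall v. forall x. (F(v) & ~J(x))) & (exists p. exists x. (F(x) & F(p))) & (exists w. ~F(w))
Give each quantifier a distinct variable: x↦r.
  (forall v. forall x. (F(v) & ~J(x))) & (exists p. exists r. (F(r) & F(p))) & (exists w. ~F(w))
Finally move all quantifiers to the prefix:
  forall v. forall x. exists p. exists r. exists w. (F(v) & ~J(x) & F(r) & F(p) & ~F(w))

forall v. forall x. exists p. exists r. exists w. (F(v) & ~J(x) & F(r) & F(p) & ~F(w))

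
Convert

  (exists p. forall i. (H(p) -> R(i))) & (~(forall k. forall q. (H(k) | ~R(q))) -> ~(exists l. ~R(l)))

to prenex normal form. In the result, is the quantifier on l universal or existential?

universal

Rewrite implications/biconditionals: A → B as ¬A ∨ B.
  (exists p. forall i. (~H(p) | R(i))) & (~~(forall k. forall q. (H(k) | ~R(q))) | ~(exists l. ~R(l)))
Push ¬ through the quantifiers and connectives to reach negation normal form:
  (exists p. forall i. (~H(p) | R(i))) & ((forall k. forall q. (H(k) | ~R(q))) | (forall l. R(l)))
Pull the quantifiers to the front (each side's bound variable is not free in the other side):
  exists p. forall i. forall k. forall q. forall l. ((~H(p) | R(i)) & (H(k) | ~R(q) | R(l)))
The quantifier exists l sits under an odd number of negations (counting the antecedent side of each →), so it flips to forall l.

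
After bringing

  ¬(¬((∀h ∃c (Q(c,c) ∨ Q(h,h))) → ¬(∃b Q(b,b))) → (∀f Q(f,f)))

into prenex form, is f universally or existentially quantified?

First replace A → B with ¬A ∨ B.
  ¬(¬¬(¬(∀h ∃c (Q(c,c) ∨ Q(h,h))) ∨ ¬(∃b Q(b,b))) ∨ (∀f Q(f,f)))
Move each ¬ inward, flipping quantifiers it crosses:
  (∀h ∃c (Q(c,c) ∨ Q(h,h))) ∧ (∃b Q(b,b)) ∧ (∃f ¬Q(f,f))
All bound variables are already distinct, so no renaming is needed.
Finally move all quantifiers to the prefix:
  ∀h ∃c ∃b ∃f ((Q(c,c) ∨ Q(h,h)) ∧ Q(b,b) ∧ ¬Q(f,f))
The quantifier ∀f sits under an odd number of negations (counting the antecedent side of each →), so it flips to ∃f.

existential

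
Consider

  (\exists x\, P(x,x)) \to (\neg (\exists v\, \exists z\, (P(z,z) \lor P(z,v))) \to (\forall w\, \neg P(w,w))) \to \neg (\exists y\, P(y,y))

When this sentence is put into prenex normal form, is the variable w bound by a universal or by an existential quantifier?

existential

Rewrite implications/biconditionals: A → B as ¬A ∨ B.
  \neg (\exists x\, P(x,x)) \lor \neg (\neg \neg (\exists v\, \exists z\, (P(z,z) \lor P(z,v))) \lor (\forall w\, \neg P(w,w))) \lor \neg (\exists y\, P(y,y))
Push ¬ through the quantifiers and connectives to reach negation normal form:
  (\forall x\, \neg P(x,x)) \lor (\forall v\, \forall z\, (\neg P(z,z) \land \neg P(z,v))) \land (\exists w\, P(w,w)) \lor (\forall y\, \neg P(y,y))
All bound variables are already distinct, so no renaming is needed.
Finally move all quantifiers to the prefix:
  \forall x\, \forall v\, \forall z\, \exists w\, \forall y\, (\neg P(x,x) \lor \neg P(z,z) \land \neg P(z,v) \land P(w,w) \lor \neg P(y,y))
The quantifier \forall w sits under an odd number of negations (counting the antecedent side of each →), so it flips to \exists w.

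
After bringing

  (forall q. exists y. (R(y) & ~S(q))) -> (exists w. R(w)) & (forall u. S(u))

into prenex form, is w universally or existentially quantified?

First replace A → B with ¬A ∨ B.
  ~(forall q. exists y. (R(y) & ~S(q))) | (exists w. R(w)) & (forall u. S(u))
Drive negations inward (¬∀x A ≡ ∃x ¬A, ¬∃x A ≡ ∀x ¬A, De Morgan for ∧/∨):
  (exists q. forall y. (~R(y) | S(q))) | (exists w. R(w)) & (forall u. S(u))
All bound variables are already distinct, so no renaming is needed.
Extract every quantifier outward, since the variables are now distinct and don't occur free across branches:
  exists q. forall y. exists w. forall u. (~R(y) | S(q) | R(w) & S(u))
The quantifier exists w sits under an even number of negations (counting the antecedent side of each →), so it remains existential.

existential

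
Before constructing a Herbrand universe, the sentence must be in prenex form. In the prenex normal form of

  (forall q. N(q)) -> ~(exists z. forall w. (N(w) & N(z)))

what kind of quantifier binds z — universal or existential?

First replace A → B with ¬A ∨ B.
  ~(forall q. N(q)) | ~(exists z. forall w. (N(w) & N(z)))
Push ¬ through the quantifiers and connectives to reach negation normal form:
  (exists q. ~N(q)) | (forall z. exists w. (~N(w) | ~N(z)))
All bound variables are already distinct, so no renaming is needed.
Finally move all quantifiers to the prefix:
  exists q. forall z. exists w. (~N(q) | ~N(w) | ~N(z))
The quantifier exists z sits under an odd number of negations (counting the antecedent side of each →), so it flips to forall z.

universal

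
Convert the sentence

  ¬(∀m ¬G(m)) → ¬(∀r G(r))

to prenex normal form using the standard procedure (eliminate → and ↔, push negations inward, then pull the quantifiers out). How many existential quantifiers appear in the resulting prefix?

1

Rewrite implications/biconditionals: A → B as ¬A ∨ B.
  ¬¬(∀m ¬G(m)) ∨ ¬(∀r G(r))
Push ¬ through the quantifiers and connectives to reach negation normal form:
  (∀m ¬G(m)) ∨ (∃r ¬G(r))
All bound variables are already distinct, so no renaming is needed.
Extract every quantifier outward, since the variables are now distinct and don't occur free across branches:
  ∀m ∃r (¬G(m) ∨ ¬G(r))
The prefix is ∀m ∃r: 1 universal, 1 existential.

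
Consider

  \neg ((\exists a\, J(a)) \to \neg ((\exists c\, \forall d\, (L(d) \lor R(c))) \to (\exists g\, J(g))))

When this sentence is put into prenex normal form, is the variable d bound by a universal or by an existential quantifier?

Eliminate → and ↔ using ¬ and ∨.
  \neg (\neg (\exists a\, J(a)) \lor \neg (\neg (\exists c\, \forall d\, (L(d) \lor R(c))) \lor (\exists g\, J(g))))
Move each ¬ inward, flipping quantifiers it crosses:
  (\exists a\, J(a)) \land ((\forall c\, \exists d\, (\neg L(d) \land \neg R(c))) \lor (\exists g\, J(g)))
Pull the quantifiers to the front (each side's bound variable is not free in the other side):
  \exists a\, \forall c\, \exists d\, \exists g\, (J(a) \land (\neg L(d) \land \neg R(c) \lor J(g)))
The quantifier \forall d sits under an odd number of negations (counting the antecedent side of each →), so it flips to \exists d.

existential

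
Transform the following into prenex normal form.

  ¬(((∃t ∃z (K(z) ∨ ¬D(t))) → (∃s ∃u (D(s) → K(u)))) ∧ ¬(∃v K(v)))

Rewrite implications/biconditionals: A → B as ¬A ∨ B.
  ¬((¬(∃t ∃z (K(z) ∨ ¬D(t))) ∨ (∃s ∃u (¬D(s) ∨ K(u)))) ∧ ¬(∃v K(v)))
Drive negations inward (¬∀x A ≡ ∃x ¬A, ¬∃x A ≡ ∀x ¬A, De Morgan for ∧/∨):
  (∃t ∃z (K(z) ∨ ¬D(t))) ∧ (∀s ∀u (D(s) ∧ ¬K(u))) ∨ (∃v K(v))
Finally move all quantifiers to the prefix:
  ∃t ∃z ∀s ∀u ∃v ((K(z) ∨ ¬D(t)) ∧ D(s) ∧ ¬K(u) ∨ K(v))

∃t ∃z ∀s ∀u ∃v ((K(z) ∨ ¬D(t)) ∧ D(s) ∧ ¬K(u) ∨ K(v))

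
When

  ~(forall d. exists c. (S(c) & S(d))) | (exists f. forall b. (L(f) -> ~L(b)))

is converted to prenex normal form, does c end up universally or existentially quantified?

universal

Rewrite implications/biconditionals: A → B as ¬A ∨ B.
  ~(forall d. exists c. (S(c) & S(d))) | (exists f. forall b. (~L(f) | ~L(b)))
Move each ¬ inward, flipping quantifiers it crosses:
  (exists d. forall c. (~S(c) | ~S(d))) | (exists f. forall b. (~L(f) | ~L(b)))
All bound variables are already distinct, so no renaming is needed.
Pull the quantifiers to the front (each side's bound variable is not free in the other side):
  exists d. forall c. exists f. forall b. (~S(c) | ~S(d) | ~L(f) | ~L(b))
The quantifier exists c sits under an odd number of negations (counting the antecedent side of each →), so it flips to forall c.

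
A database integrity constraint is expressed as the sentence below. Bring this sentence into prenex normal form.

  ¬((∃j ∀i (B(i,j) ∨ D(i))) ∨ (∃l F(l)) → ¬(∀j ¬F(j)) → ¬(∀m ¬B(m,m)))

∃j ∀i ∃l ∃v1 ∀m ((B(i,j) ∨ D(i) ∨ F(l)) ∧ F(v1) ∧ ¬B(m,m))

Rewrite implications/biconditionals: A → B as ¬A ∨ B.
  ¬(¬((∃j ∀i (B(i,j) ∨ D(i))) ∨ (∃l F(l))) ∨ ¬¬(∀j ¬F(j)) ∨ ¬(∀m ¬B(m,m)))
Push ¬ through the quantifiers and connectives to reach negation normal form:
  ((∃j ∀i (B(i,j) ∨ D(i))) ∨ (∃l F(l))) ∧ (∃j F(j)) ∧ (∀m ¬B(m,m))
Give each quantifier a distinct variable: j↦v1.
  ((∃j ∀i (B(i,j) ∨ D(i))) ∨ (∃l F(l))) ∧ (∃v1 F(v1)) ∧ (∀m ¬B(m,m))
Pull the quantifiers to the front (each side's bound variable is not free in the other side):
  ∃j ∀i ∃l ∃v1 ∀m ((B(i,j) ∨ D(i) ∨ F(l)) ∧ F(v1) ∧ ¬B(m,m))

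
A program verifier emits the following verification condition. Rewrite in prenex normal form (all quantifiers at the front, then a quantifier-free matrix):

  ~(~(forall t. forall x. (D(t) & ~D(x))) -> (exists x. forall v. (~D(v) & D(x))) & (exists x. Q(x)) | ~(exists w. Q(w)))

exists t. exists x. forall u. exists v. forall z. exists w. ((~D(t) | D(x)) & (D(v) | ~D(u) | ~Q(z)) & Q(w))

Rewrite implications/biconditionals: A → B as ¬A ∨ B.
  ~(~~(forall t. forall x. (D(t) & ~D(x))) | (exists x. forall v. (~D(v) & D(x))) & (exists x. Q(x)) | ~(exists w. Q(w)))
Push ¬ through the quantifiers and connectives to reach negation normal form:
  (exists t. exists x. (~D(t) | D(x))) & ((forall x. exists v. (D(v) | ~D(x))) | (forall x. ~Q(x))) & (exists w. Q(w))
Rename bound variables to avoid capture: x↦u, x↦z.
  (exists t. exists x. (~D(t) | D(x))) & ((forall u. exists v. (D(v) | ~D(u))) | (forall z. ~Q(z))) & (exists w. Q(w))
Extract every quantifier outward, since the variables are now distinct and don't occur free across branches:
  exists t. exists x. forall u. exists v. forall z. exists w. ((~D(t) | D(x)) & (D(v) | ~D(u) | ~Q(z)) & Q(w))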